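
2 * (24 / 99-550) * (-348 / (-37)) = -4208944 / 407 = -10341.39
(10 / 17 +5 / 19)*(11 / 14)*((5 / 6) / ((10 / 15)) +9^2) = 142175 / 2584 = 55.02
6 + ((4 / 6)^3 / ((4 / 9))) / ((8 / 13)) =85 / 12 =7.08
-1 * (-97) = 97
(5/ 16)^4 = 625/ 65536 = 0.01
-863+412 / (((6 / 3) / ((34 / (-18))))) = -11269 / 9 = -1252.11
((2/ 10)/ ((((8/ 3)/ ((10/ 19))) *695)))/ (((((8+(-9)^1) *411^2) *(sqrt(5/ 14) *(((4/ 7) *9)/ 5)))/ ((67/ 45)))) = -469 *sqrt(70)/ 4818099898800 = -0.00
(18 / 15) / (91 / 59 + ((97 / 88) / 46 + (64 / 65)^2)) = 1210878240 / 2558790347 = 0.47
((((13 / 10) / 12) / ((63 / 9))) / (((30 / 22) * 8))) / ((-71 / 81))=-0.00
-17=-17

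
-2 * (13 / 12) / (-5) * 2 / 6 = 13 / 90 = 0.14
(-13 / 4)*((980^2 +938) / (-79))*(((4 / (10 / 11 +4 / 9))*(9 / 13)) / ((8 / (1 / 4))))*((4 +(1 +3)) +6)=2997932553 / 84688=35399.73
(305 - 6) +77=376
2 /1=2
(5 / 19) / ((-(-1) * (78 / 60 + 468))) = 50 / 89167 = 0.00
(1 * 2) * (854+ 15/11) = 18818/11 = 1710.73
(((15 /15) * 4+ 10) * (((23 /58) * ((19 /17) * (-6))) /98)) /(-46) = 0.01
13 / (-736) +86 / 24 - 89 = -188639 / 2208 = -85.43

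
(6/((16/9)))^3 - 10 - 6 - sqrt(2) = 11491/512 - sqrt(2) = 21.03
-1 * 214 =-214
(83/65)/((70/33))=2739/4550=0.60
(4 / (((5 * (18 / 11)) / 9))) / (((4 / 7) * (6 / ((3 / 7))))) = 0.55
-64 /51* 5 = -320 /51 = -6.27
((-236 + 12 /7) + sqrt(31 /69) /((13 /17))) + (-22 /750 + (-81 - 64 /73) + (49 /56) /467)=-226363817681 /715911000 + 17 * sqrt(2139) /897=-315.31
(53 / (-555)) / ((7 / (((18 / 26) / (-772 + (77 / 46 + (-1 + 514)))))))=7314 / 199275895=0.00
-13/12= -1.08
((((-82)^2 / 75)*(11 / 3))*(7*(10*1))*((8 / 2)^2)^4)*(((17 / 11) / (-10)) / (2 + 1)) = -52439023616 / 675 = -77687442.39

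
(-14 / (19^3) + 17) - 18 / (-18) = 123448 / 6859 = 18.00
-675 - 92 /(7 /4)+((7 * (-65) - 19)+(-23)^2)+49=-4365 /7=-623.57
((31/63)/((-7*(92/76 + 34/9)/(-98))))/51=1178/43503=0.03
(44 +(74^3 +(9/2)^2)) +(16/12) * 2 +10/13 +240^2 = 462891.69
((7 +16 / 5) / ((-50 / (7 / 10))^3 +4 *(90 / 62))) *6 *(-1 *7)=11387943 / 9687345650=0.00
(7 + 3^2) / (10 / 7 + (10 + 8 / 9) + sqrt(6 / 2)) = 782208 / 590269 - 63504 * sqrt(3) / 590269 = 1.14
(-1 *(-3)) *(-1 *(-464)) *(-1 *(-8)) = 11136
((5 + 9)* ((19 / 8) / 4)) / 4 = 133 / 64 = 2.08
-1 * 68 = -68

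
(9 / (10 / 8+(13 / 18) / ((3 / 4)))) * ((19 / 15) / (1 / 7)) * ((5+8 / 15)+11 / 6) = 1587222 / 5975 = 265.64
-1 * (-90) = 90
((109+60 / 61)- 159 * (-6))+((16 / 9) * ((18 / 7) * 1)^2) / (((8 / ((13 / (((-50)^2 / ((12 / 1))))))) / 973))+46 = 320035907 / 266875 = 1199.20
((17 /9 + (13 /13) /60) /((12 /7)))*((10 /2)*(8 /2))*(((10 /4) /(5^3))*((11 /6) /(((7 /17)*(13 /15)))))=64141 /28080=2.28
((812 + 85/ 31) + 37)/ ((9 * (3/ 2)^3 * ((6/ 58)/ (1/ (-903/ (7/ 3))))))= -6125728/ 8745813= -0.70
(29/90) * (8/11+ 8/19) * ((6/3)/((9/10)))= 4640/5643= 0.82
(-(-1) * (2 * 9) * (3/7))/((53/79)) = 4266/371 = 11.50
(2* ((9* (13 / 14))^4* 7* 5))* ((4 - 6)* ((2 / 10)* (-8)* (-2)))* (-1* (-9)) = -6745993956 / 343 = -19667620.86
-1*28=-28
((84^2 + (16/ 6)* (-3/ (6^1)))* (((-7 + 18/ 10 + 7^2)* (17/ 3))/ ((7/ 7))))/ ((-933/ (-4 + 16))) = -105058096/ 4665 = -22520.49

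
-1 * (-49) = 49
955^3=870983875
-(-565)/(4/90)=25425/2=12712.50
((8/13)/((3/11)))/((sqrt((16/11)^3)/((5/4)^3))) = 15125 * sqrt(11)/19968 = 2.51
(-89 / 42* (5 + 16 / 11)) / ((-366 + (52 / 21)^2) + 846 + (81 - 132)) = -132699 / 4221646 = -0.03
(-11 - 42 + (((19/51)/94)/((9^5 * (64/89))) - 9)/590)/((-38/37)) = 4193485355182853/81237426080256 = 51.62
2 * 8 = 16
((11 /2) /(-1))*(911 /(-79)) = 10021 /158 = 63.42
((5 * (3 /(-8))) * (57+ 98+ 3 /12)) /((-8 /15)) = 139725 /256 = 545.80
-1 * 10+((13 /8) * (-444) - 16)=-1495 /2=-747.50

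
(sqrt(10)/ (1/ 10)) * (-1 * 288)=-2880 * sqrt(10)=-9107.36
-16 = -16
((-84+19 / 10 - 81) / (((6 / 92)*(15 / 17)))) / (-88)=637721 / 19800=32.21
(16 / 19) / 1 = 16 / 19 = 0.84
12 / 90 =2 / 15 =0.13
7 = 7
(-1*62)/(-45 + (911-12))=-31/427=-0.07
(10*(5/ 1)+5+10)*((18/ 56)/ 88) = 585/ 2464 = 0.24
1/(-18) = -1/18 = -0.06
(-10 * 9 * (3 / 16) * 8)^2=18225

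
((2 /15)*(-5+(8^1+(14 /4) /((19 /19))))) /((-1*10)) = -13 /150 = -0.09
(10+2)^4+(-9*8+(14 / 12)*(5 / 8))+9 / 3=992051 / 48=20667.73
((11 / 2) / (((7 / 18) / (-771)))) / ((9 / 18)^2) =-305316 / 7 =-43616.57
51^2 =2601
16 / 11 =1.45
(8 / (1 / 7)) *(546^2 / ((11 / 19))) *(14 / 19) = 233722944 / 11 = 21247540.36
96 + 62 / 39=97.59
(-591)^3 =-206425071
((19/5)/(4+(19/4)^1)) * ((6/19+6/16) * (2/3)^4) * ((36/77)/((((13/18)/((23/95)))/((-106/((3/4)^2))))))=-2496512/1426425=-1.75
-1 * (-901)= 901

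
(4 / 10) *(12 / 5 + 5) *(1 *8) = 592 / 25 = 23.68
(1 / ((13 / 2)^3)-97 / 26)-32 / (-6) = 1.61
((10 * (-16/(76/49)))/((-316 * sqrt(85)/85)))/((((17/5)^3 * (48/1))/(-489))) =-4991875 * sqrt(85)/58995304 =-0.78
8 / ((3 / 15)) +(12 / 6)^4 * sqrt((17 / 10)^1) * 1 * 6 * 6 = 40 +288 * sqrt(170) / 5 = 791.01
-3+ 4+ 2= 3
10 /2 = 5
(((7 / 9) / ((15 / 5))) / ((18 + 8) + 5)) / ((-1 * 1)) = -7 / 837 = -0.01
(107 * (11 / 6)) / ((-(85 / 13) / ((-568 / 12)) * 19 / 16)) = 17381936 / 14535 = 1195.87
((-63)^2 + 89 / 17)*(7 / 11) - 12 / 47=2020514 / 799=2528.80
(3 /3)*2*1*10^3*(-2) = -4000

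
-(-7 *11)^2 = -5929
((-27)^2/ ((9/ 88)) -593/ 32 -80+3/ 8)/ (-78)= -74985/ 832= -90.13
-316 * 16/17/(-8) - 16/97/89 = 5455784/146761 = 37.17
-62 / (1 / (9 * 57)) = -31806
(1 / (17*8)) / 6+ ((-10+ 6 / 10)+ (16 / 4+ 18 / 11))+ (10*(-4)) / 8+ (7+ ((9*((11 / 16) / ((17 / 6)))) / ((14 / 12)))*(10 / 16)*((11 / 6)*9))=17.54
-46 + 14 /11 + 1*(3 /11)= -489 /11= -44.45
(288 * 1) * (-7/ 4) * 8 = -4032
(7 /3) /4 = 7 /12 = 0.58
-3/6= -0.50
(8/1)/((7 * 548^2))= 1/262766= 0.00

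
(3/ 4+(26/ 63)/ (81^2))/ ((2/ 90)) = 6200665/ 183708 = 33.75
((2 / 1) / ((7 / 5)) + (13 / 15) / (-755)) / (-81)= -0.02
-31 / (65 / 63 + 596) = -1953 / 37613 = -0.05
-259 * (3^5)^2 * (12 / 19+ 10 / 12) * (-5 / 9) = 472971555 / 38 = 12446619.87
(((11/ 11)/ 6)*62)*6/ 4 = 31/ 2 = 15.50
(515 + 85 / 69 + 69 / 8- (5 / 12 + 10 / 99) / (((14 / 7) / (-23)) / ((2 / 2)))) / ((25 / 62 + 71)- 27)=149873189 / 12537162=11.95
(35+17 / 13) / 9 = 472 / 117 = 4.03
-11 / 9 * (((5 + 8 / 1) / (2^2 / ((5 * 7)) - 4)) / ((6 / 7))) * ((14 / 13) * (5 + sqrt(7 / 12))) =18865 * sqrt(21) / 22032 + 94325 / 3672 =29.61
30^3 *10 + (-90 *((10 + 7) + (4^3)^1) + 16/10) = 1313558/5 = 262711.60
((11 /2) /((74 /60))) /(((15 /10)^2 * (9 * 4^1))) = 55 /999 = 0.06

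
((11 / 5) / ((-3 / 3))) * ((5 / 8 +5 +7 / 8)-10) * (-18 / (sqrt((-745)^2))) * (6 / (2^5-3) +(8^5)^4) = -4634052695616760736166 / 21605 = -214489826226186564.97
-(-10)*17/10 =17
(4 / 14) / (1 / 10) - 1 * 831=-5797 / 7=-828.14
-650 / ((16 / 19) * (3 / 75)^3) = -96484375 / 8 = -12060546.88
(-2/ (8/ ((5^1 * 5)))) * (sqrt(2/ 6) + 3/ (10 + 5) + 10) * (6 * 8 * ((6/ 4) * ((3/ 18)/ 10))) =-153/ 2 - 5 * sqrt(3)/ 2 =-80.83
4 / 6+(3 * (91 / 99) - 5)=-52 / 33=-1.58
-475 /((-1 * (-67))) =-475 /67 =-7.09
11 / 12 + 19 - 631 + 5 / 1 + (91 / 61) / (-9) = -1331323 / 2196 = -606.25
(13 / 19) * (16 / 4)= 52 / 19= 2.74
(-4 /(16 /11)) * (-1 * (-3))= -8.25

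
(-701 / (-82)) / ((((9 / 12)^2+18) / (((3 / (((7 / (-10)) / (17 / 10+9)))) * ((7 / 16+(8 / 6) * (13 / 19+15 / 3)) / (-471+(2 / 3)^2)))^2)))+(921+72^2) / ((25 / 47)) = 52552185826331867007 / 4578641406600800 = 11477.68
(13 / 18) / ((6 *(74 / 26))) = 0.04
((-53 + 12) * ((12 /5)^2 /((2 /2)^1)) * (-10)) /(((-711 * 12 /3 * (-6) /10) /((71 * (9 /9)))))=23288 /237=98.26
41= 41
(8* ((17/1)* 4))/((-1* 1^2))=-544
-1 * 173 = -173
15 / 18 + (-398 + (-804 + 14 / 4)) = -3593 / 3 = -1197.67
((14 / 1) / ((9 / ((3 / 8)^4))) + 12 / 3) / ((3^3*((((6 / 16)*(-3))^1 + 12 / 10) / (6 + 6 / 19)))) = 206375 / 16416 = 12.57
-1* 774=-774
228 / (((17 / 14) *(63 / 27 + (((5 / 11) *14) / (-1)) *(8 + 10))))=-15048 / 8993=-1.67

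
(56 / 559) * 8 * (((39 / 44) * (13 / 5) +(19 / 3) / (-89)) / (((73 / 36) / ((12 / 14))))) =151129728 / 199750265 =0.76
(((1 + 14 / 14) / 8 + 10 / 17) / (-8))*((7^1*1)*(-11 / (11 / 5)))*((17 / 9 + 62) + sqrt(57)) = 1995*sqrt(57) / 544 + 382375 / 1632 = 261.99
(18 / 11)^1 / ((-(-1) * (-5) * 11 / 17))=-306 / 605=-0.51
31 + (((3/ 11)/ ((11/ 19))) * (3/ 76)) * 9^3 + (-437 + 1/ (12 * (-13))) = -392.45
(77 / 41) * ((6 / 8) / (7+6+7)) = 231 / 3280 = 0.07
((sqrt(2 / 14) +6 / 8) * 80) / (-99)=-20 / 33 - 80 * sqrt(7) / 693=-0.91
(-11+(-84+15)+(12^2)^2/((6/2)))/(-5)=-6832/5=-1366.40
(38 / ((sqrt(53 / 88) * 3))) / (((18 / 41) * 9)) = 1558 * sqrt(1166) / 12879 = 4.13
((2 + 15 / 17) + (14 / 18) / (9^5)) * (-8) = -208325824 / 9034497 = -23.06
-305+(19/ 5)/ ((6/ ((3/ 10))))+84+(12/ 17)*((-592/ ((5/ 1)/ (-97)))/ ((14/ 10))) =66281161/ 11900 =5569.85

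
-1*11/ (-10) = 1.10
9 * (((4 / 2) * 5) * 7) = 630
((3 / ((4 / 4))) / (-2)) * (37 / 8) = -111 / 16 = -6.94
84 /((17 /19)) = 1596 /17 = 93.88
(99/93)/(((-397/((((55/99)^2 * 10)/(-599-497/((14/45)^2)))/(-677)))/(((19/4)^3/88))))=-6001625/2311462234252224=-0.00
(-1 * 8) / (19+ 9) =-2 / 7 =-0.29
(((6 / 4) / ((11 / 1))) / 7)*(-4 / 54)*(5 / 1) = -0.01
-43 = -43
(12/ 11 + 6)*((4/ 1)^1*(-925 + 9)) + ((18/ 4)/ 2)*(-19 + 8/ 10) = -5724849/ 220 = -26022.04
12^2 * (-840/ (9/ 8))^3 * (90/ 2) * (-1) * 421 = 1135631400960000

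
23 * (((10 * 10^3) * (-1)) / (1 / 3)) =-690000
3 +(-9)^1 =-6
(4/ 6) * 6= 4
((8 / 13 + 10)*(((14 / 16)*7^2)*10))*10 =591675 / 13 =45513.46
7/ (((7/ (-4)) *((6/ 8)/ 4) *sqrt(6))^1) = -32 *sqrt(6)/ 9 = -8.71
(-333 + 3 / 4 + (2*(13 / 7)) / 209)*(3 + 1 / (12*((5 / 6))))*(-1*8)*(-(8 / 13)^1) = -482167304 / 95095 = -5070.37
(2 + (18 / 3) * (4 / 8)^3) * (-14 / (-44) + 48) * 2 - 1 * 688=-1689 / 4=-422.25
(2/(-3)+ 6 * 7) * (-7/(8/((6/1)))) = -217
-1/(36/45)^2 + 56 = 871/16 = 54.44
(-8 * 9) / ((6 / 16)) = -192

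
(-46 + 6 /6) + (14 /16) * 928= 767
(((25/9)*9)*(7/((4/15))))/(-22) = -2625/88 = -29.83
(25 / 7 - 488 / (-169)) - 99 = -109476 / 1183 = -92.54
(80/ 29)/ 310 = 8/ 899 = 0.01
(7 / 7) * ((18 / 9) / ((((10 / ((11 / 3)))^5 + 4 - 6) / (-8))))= -1288408 / 11988949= -0.11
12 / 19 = 0.63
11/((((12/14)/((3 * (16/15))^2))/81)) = 266112/25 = 10644.48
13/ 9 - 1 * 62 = -545/ 9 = -60.56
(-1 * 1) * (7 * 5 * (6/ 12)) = -35/ 2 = -17.50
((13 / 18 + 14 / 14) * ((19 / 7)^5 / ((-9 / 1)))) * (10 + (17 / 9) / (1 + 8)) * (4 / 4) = -63479750063 / 220541454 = -287.84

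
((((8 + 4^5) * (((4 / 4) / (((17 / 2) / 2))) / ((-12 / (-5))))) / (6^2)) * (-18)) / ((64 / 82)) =-8815 / 136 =-64.82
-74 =-74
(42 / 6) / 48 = 7 / 48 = 0.15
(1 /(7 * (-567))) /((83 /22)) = -22 /329427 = -0.00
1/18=0.06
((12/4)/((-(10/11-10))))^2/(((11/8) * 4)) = 99/5000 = 0.02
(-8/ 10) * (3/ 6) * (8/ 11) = -0.29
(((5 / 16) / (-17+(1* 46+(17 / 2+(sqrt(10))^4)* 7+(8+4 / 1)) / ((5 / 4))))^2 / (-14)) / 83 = -25 / 120704915968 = -0.00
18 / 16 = 9 / 8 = 1.12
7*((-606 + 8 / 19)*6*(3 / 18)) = -80542 / 19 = -4239.05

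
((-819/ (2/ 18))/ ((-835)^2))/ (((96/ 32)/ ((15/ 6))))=-2457/ 278890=-0.01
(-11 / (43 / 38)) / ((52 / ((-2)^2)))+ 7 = 3495 / 559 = 6.25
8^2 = 64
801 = 801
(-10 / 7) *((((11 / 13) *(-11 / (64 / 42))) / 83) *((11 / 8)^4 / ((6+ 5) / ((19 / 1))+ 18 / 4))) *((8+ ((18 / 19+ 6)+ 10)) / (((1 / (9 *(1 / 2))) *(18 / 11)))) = 69276892905 / 13647675392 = 5.08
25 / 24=1.04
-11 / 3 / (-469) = 11 / 1407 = 0.01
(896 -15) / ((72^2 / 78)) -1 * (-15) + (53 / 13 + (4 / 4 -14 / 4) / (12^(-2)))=-3680359 / 11232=-327.67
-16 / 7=-2.29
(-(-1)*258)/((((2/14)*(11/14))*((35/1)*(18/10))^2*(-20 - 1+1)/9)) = -43/165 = -0.26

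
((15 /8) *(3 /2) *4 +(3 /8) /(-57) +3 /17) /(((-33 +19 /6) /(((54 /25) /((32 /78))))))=-93218931 /46253600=-2.02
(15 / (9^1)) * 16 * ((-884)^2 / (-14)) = -31258240 / 21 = -1488487.62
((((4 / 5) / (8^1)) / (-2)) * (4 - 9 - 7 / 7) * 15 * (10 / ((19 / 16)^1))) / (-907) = -720 / 17233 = -0.04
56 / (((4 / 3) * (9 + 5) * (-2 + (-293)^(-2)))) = -257547 / 171697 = -1.50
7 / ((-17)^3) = -0.00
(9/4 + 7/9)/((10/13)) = 3.94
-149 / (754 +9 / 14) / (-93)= 2086 / 982545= 0.00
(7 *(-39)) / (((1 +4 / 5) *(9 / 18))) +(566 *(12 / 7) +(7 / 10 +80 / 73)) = 10251911 / 15330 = 668.75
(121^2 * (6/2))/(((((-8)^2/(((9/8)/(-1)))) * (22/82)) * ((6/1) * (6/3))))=-491139/2048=-239.81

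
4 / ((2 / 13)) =26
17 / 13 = 1.31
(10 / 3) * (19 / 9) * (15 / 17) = 950 / 153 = 6.21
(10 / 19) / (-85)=-0.01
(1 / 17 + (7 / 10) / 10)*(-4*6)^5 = -1025773.33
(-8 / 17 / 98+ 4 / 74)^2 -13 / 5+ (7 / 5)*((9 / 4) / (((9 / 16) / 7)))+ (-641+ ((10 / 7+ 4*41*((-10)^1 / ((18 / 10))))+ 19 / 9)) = -7181354123477 / 4749670205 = -1511.97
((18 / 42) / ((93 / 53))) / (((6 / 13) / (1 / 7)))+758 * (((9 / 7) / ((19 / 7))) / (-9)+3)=386884163 / 173166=2234.18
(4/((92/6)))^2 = 36/529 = 0.07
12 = 12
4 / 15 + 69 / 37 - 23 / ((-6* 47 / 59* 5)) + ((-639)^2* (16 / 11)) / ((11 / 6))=2045021761451 / 6312570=323960.25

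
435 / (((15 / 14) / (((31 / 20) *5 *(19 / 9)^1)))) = 119567 / 18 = 6642.61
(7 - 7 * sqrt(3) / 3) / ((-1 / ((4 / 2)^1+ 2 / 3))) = -56 / 3+ 56 * sqrt(3) / 9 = -7.89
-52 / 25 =-2.08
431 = 431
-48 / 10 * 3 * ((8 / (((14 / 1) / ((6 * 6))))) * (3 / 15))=-10368 / 175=-59.25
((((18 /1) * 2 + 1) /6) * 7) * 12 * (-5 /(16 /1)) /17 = -1295 /136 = -9.52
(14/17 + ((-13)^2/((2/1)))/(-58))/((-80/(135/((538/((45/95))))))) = 303507/322524544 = 0.00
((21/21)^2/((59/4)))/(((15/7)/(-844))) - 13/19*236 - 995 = -1183.18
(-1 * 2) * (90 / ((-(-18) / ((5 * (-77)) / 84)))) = 275 / 6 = 45.83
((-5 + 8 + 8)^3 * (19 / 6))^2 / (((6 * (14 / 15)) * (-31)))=-3197667605 / 31248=-102331.91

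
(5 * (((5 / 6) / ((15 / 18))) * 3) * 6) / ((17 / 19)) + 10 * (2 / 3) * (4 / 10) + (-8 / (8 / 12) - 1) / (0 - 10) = 53323 / 510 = 104.55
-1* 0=0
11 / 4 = 2.75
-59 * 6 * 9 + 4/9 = -28670/9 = -3185.56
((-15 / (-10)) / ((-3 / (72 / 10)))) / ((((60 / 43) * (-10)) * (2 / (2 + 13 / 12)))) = 1591 / 4000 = 0.40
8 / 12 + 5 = 17 / 3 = 5.67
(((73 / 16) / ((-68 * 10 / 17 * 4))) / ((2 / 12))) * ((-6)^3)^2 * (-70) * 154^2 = 13251990906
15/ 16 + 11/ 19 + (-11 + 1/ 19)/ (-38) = 10423/ 5776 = 1.80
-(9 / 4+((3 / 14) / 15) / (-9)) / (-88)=2833 / 110880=0.03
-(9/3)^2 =-9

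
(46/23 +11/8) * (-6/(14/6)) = -243/28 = -8.68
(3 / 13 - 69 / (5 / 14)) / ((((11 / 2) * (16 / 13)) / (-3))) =37629 / 440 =85.52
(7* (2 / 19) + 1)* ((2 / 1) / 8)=33 / 76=0.43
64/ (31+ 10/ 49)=3136/ 1529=2.05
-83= -83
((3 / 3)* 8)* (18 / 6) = 24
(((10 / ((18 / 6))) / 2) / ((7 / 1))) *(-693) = -165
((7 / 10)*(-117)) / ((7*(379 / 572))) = -33462 / 1895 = -17.66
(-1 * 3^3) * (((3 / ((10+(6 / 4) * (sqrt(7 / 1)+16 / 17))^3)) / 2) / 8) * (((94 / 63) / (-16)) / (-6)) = -13786082896665 / 129787205833418168+16599121979337 * sqrt(7) / 519148823333672672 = -0.00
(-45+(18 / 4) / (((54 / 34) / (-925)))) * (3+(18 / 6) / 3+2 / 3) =-111965 / 9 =-12440.56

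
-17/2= -8.50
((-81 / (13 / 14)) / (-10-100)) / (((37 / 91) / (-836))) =-301644 / 185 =-1630.51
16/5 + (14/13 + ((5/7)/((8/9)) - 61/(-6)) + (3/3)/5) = 15.45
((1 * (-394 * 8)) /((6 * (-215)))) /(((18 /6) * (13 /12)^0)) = 1576 /1935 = 0.81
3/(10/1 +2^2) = 3/14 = 0.21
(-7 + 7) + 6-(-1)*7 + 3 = 16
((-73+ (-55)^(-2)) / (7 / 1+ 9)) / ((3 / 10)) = -9201 / 605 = -15.21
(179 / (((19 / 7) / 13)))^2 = 265331521 / 361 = 734990.36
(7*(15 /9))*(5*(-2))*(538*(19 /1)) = -3577700 /3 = -1192566.67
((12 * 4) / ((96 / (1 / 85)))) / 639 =1 / 108630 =0.00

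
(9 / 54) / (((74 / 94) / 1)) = 47 / 222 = 0.21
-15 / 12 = -5 / 4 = -1.25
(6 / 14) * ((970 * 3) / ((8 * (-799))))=-4365 / 22372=-0.20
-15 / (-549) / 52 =5 / 9516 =0.00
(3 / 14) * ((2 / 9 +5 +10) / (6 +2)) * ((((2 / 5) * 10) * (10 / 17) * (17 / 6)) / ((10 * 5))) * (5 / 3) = 137 / 1512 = 0.09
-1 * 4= -4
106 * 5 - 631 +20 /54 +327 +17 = 6571 /27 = 243.37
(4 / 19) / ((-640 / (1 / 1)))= -1 / 3040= -0.00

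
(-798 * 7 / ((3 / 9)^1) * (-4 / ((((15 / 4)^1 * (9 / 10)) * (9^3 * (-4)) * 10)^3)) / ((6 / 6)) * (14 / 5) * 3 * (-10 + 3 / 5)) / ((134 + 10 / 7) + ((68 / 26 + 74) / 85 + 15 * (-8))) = 49878374 / 146686840509819375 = 0.00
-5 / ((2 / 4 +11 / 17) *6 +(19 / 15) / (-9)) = -11475 / 15472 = -0.74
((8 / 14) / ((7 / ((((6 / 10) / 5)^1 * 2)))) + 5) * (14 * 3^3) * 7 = 332046 / 25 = 13281.84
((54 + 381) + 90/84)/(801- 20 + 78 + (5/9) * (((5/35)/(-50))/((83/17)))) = 22802175/44917093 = 0.51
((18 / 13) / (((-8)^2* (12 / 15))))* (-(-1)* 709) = 31905 / 1664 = 19.17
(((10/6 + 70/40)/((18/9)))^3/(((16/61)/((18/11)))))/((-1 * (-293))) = 4204181/39604224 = 0.11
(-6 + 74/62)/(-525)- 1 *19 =-309076/16275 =-18.99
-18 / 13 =-1.38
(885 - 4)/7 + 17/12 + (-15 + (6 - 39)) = 6659/84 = 79.27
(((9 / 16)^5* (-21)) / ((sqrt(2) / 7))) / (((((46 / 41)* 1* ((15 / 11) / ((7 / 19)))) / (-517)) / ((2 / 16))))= 4722519416769* sqrt(2) / 73316433920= 91.09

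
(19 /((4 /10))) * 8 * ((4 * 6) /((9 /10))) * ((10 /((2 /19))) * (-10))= -28880000 /3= -9626666.67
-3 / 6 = -1 / 2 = -0.50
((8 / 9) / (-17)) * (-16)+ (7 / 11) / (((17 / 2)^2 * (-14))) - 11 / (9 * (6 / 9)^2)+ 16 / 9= -15593 / 114444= -0.14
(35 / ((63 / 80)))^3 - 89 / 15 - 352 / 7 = 2238565571 / 25515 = 87735.28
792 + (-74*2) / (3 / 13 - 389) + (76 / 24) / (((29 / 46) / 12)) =62485230 / 73283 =852.66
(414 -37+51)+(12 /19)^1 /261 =707488 /1653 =428.00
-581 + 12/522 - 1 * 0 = -50545/87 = -580.98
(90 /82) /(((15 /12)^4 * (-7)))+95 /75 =129413 /107625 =1.20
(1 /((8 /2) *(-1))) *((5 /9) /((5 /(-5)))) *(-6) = -5 /6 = -0.83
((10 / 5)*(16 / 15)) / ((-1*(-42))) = 16 / 315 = 0.05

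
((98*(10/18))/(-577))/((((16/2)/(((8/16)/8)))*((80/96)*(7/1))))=-7/55392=-0.00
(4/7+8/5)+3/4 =409/140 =2.92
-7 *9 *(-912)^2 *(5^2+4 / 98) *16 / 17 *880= -129324081807360 / 119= -1086756989977.82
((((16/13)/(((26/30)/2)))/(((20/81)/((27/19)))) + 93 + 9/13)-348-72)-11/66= -5974927/19266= -310.13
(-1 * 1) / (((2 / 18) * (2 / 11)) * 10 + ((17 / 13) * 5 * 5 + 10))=-1287 / 55205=-0.02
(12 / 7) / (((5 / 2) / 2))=48 / 35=1.37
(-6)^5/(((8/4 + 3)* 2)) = -3888/5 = -777.60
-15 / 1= -15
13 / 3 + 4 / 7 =4.90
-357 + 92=-265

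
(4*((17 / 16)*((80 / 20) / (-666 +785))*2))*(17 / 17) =2 / 7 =0.29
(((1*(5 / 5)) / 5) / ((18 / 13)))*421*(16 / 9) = 43784 / 405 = 108.11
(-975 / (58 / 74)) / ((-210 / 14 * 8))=2405 / 232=10.37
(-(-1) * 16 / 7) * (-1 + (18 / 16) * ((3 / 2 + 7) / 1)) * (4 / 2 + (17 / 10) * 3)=9727 / 70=138.96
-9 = -9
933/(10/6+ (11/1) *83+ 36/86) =120357/118046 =1.02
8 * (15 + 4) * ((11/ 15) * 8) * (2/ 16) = 1672/ 15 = 111.47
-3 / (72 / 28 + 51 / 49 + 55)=-147 / 2872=-0.05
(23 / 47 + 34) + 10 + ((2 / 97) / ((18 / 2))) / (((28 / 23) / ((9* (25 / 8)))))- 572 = -269324127 / 510608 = -527.46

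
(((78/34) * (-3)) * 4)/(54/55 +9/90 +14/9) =-463320/44387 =-10.44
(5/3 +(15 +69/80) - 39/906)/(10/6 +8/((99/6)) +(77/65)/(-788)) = 17851878187/2194983716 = 8.13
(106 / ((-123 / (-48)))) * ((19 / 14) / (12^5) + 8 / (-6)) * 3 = -246176785 / 1487808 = -165.46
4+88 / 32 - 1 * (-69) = 75.75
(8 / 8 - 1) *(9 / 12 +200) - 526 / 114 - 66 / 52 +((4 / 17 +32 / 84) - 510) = -515.27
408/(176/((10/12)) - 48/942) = 40035/20719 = 1.93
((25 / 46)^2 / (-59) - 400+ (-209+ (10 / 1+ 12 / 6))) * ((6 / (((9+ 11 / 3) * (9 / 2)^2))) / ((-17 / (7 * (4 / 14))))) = 149064986 / 90730377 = 1.64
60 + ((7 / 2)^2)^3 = 121489 / 64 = 1898.27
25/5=5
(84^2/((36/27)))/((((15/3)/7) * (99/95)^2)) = 2476460/363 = 6822.20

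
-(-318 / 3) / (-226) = -53 / 113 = -0.47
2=2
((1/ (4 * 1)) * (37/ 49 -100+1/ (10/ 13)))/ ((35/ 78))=-1871727/ 34300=-54.57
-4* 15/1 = -60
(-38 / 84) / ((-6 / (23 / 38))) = 0.05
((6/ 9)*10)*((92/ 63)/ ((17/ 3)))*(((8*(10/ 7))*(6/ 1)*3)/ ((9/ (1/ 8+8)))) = 2392000/ 7497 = 319.06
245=245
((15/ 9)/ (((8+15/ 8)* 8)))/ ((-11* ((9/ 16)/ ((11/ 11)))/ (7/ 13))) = -560/ 305019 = -0.00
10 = 10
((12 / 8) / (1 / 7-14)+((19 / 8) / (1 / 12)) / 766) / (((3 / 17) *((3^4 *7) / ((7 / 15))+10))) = -59823 / 182039900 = -0.00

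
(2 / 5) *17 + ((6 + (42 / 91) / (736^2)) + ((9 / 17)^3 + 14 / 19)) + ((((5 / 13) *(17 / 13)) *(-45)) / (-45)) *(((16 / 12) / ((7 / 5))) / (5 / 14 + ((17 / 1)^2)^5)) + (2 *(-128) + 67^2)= 7681946573309309613349398136673 / 1808927708709233846705487360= 4246.69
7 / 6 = 1.17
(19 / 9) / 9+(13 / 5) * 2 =2201 / 405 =5.43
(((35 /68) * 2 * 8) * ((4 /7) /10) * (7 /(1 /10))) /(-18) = -280 /153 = -1.83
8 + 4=12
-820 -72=-892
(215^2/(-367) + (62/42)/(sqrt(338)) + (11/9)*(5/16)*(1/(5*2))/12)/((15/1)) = -159749563/19025280 + 31*sqrt(2)/8190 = -8.39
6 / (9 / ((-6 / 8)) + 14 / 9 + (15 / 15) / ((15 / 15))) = -54 / 85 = -0.64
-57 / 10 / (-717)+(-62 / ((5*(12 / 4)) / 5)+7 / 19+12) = -1129387 / 136230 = -8.29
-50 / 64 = -25 / 32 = -0.78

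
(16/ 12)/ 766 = 0.00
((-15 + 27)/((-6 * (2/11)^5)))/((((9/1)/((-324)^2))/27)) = -3169966833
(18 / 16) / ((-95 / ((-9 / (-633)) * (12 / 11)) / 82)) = -3321 / 220495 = -0.02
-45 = -45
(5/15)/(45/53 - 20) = -0.02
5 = 5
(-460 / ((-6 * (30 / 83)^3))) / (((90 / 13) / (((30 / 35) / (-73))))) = -170964313 / 62086500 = -2.75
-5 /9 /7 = -5 /63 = -0.08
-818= -818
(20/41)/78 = 10/1599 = 0.01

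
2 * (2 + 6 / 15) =24 / 5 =4.80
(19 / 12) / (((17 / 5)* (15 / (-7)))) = -133 / 612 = -0.22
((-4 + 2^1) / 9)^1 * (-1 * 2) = 4 / 9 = 0.44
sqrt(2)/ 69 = 0.02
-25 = -25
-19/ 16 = -1.19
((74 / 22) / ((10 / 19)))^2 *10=494209 / 1210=408.44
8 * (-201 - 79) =-2240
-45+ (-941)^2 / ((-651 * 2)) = -944071 / 1302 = -725.09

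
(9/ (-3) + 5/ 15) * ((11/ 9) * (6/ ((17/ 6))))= -352/ 51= -6.90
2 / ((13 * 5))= 2 / 65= 0.03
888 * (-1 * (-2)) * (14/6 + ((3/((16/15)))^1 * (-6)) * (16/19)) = -400784/19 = -21093.89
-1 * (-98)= 98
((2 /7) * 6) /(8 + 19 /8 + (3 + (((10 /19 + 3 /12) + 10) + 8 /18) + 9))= 16416 /321713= 0.05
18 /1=18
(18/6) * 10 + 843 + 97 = 970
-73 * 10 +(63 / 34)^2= -839911 / 1156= -726.57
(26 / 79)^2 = 676 / 6241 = 0.11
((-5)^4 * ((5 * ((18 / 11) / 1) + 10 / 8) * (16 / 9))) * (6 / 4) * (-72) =-12450000 / 11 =-1131818.18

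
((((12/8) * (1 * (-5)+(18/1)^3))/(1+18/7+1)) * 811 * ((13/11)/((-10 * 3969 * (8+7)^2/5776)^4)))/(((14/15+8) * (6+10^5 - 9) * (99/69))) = 2127201569040417376/8501295816545842754881787109375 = 0.00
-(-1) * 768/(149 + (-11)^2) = 128/45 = 2.84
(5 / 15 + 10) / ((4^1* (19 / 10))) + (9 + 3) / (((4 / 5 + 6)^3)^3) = 1176392068834615 / 865217146922112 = 1.36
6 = 6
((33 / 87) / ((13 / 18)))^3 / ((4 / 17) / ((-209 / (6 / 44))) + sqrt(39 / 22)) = 1213510266144 / 96727618947417679 + 359300164634136 * sqrt(858) / 96727618947417679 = 0.11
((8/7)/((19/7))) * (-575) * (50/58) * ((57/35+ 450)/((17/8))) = -2908488000/65569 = -44357.67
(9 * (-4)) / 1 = -36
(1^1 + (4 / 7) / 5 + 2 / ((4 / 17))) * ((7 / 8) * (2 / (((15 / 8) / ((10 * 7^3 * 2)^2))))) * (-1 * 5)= -6334222160 / 3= -2111407386.67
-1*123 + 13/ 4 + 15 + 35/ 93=-104.37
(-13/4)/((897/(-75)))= 25/92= 0.27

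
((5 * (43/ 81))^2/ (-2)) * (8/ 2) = -92450/ 6561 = -14.09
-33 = -33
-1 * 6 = -6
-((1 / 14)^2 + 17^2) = -56645 / 196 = -289.01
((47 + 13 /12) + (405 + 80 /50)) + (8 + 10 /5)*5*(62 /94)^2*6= 585.19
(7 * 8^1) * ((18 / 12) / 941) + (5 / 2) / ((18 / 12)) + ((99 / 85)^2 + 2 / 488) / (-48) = 137561977271 / 79626667200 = 1.73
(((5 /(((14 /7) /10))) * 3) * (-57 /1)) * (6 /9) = -2850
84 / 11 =7.64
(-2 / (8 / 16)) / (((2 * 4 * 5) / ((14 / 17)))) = -7 / 85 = -0.08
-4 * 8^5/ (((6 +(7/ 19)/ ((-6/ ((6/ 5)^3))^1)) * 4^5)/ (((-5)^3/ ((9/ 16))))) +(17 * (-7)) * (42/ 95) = 28565170982/ 5984145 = 4773.48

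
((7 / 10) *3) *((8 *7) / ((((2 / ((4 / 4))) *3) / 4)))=392 / 5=78.40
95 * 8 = 760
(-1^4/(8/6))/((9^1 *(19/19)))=-1/12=-0.08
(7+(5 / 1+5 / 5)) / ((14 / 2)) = 13 / 7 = 1.86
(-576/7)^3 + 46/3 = -573293150/1029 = -557136.20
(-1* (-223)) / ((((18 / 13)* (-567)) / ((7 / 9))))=-2899 / 13122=-0.22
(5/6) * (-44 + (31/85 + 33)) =-452/51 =-8.86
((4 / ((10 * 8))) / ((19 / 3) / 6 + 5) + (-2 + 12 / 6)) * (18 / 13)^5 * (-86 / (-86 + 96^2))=-365631408 / 923749137025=-0.00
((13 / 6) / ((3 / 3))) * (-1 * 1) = -13 / 6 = -2.17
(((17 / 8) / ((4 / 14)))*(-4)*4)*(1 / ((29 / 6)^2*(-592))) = 1071 / 124468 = 0.01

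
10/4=5/2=2.50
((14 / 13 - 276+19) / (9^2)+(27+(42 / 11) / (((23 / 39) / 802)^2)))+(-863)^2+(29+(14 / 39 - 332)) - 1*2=15942888500930 / 2042469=7805694.24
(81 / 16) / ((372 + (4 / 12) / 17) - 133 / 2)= 4131 / 249304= 0.02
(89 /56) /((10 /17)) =1513 /560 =2.70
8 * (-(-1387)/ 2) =5548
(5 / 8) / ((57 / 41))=0.45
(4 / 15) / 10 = 2 / 75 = 0.03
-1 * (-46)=46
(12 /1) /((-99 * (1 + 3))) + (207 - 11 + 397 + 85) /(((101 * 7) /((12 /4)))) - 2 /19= 1215223 /443289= 2.74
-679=-679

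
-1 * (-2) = 2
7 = 7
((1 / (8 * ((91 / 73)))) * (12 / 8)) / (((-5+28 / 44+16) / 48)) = 7227 / 11648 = 0.62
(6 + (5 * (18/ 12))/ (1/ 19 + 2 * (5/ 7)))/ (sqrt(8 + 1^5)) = 1453/ 394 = 3.69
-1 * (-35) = 35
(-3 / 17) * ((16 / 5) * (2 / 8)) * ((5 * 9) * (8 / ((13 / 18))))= -15552 / 221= -70.37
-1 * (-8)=8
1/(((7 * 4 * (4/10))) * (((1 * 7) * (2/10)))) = 25/392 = 0.06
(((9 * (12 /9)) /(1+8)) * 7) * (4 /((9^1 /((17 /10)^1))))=952 /135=7.05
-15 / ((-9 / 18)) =30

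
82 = 82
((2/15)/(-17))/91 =-2/23205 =-0.00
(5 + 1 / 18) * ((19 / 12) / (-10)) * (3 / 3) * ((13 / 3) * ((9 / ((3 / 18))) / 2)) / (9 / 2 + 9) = -22477 / 3240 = -6.94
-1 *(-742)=742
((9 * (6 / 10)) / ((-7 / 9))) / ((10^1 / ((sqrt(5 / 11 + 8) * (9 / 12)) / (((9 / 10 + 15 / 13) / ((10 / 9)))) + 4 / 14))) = -351 * sqrt(1023) / 13706 - 243 / 1225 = -1.02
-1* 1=-1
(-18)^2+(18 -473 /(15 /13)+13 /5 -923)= -2965 /3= -988.33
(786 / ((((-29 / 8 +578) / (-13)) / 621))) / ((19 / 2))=-101526048 / 87305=-1162.89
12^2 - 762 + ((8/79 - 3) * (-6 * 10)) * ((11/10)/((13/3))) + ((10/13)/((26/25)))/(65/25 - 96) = -3577956799/6234917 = -573.86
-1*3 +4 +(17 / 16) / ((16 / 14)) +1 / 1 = 375 / 128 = 2.93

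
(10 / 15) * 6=4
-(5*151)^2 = -570025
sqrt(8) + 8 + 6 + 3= 2*sqrt(2) + 17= 19.83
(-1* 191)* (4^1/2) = -382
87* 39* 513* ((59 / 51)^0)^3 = 1740609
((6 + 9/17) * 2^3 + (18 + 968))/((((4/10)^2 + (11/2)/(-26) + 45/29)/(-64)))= -42585920000/961469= -44292.56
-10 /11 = -0.91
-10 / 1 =-10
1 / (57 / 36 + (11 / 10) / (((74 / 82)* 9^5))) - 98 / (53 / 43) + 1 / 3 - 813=-9807593291492 / 11000676873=-891.54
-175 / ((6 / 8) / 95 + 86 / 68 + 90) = -1130500 / 589621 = -1.92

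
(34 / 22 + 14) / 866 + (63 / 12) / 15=35051 / 95260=0.37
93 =93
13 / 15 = 0.87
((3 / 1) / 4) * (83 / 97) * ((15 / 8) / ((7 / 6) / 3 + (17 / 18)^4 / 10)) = 122526675 / 47700817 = 2.57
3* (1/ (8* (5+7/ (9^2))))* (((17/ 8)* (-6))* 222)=-1375623/ 6592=-208.68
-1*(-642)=642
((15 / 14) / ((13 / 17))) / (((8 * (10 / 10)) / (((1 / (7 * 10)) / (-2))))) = -51 / 40768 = -0.00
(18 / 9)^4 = 16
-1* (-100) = 100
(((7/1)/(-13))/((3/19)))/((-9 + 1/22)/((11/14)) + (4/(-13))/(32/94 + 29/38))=10573101/36198541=0.29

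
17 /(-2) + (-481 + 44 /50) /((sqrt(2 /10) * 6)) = -4001 * sqrt(5) /50 - 17 /2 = -187.43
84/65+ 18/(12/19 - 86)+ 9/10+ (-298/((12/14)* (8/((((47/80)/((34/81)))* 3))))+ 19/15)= -24670758101/137649408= -179.23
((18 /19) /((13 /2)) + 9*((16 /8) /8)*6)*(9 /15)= 20223 /2470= 8.19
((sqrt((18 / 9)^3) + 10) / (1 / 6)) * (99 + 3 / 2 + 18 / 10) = 6138 * sqrt(2) / 5 + 6138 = 7874.09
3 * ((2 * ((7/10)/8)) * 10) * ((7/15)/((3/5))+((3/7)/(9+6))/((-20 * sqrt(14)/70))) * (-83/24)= -4067/288+83 * sqrt(14)/640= -13.64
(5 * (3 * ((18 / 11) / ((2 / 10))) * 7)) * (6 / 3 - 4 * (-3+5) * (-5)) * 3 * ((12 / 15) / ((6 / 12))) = 1905120 / 11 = 173192.73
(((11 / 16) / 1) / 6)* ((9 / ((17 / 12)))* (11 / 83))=1089 / 11288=0.10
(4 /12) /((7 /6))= 0.29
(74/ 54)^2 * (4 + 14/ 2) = 15059/ 729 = 20.66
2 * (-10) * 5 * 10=-1000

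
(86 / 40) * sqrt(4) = 4.30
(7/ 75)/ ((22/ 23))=161/ 1650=0.10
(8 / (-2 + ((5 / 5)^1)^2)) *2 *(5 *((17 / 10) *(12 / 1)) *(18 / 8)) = -3672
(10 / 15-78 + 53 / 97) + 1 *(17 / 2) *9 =-167 / 582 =-0.29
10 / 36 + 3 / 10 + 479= 21581 / 45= 479.58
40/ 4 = 10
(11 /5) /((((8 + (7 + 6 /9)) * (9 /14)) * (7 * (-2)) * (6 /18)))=-11 /235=-0.05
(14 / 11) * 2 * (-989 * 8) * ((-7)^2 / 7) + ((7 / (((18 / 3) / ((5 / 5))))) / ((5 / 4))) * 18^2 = -7737128 / 55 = -140675.05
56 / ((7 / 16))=128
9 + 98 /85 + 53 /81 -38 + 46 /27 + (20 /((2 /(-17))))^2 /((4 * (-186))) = -27461879 /426870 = -64.33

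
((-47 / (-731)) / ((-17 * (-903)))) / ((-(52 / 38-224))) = 19 / 1009942290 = 0.00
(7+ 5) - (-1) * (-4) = 8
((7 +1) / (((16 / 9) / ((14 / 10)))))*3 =189 / 10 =18.90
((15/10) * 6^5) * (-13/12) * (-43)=543348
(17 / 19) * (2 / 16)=17 / 152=0.11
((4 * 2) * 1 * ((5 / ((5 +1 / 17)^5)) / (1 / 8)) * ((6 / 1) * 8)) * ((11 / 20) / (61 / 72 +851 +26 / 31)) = 836647897536 / 279785733675385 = 0.00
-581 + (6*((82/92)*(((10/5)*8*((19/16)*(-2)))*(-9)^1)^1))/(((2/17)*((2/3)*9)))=92461/46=2010.02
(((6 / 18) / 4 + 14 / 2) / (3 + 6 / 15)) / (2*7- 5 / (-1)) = 0.11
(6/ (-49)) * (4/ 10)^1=-0.05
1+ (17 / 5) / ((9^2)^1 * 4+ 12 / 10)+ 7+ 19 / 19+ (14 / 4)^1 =10171 / 813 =12.51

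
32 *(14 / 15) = 448 / 15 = 29.87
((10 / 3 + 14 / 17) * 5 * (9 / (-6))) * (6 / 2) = -1590 / 17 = -93.53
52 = 52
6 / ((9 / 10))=20 / 3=6.67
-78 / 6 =-13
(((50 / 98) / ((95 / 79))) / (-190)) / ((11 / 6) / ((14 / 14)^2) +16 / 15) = -0.00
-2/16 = -1/8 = -0.12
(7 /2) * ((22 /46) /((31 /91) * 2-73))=-7007 /302726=-0.02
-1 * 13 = -13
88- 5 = 83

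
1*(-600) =-600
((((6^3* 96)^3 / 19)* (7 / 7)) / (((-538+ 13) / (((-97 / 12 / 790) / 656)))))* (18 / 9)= 27883.78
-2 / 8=-1 / 4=-0.25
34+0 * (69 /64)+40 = 74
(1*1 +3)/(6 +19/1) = 4/25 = 0.16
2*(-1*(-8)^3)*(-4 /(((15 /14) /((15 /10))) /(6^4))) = -37158912 /5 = -7431782.40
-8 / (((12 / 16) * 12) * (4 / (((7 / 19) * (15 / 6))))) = -35 / 171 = -0.20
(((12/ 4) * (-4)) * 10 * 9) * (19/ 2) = -10260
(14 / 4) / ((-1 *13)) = -7 / 26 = -0.27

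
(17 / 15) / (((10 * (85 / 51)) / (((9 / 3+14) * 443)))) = 128027 / 250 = 512.11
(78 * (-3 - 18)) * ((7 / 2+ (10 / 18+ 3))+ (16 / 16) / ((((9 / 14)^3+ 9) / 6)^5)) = -57049742544934235501951 / 4857983382919921875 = -11743.50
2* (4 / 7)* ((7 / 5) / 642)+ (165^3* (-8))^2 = 2072806090245000004 / 1605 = 1291467969000000.00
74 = 74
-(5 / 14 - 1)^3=729 / 2744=0.27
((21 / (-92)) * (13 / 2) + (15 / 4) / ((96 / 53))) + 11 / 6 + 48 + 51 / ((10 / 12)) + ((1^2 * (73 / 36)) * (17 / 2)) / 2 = 15929131 / 132480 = 120.24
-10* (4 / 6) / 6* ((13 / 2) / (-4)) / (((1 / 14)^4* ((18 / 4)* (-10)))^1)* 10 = -1248520 / 81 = -15413.83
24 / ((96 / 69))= 69 / 4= 17.25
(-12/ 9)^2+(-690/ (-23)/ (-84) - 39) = -4735/ 126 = -37.58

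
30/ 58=15/ 29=0.52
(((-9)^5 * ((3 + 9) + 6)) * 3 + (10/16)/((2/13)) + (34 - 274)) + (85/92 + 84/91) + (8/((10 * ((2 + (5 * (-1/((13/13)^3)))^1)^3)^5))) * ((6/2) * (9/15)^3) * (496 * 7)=-1689052618833247067/529669530000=-3188880.09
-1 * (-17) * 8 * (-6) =-816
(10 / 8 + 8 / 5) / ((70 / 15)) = 171 / 280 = 0.61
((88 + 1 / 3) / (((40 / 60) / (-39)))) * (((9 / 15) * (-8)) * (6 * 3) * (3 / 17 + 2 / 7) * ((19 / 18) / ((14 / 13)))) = 168481170 / 833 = 202258.31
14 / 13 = 1.08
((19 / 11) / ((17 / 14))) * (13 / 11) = 3458 / 2057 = 1.68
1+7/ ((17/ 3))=38/ 17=2.24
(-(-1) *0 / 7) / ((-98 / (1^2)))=0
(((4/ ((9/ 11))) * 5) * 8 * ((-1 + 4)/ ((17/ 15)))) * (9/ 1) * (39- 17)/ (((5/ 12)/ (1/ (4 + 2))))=696960/ 17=40997.65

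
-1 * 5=-5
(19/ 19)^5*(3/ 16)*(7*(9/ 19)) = 189/ 304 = 0.62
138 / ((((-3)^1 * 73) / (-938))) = 43148 / 73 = 591.07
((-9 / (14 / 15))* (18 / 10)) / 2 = -8.68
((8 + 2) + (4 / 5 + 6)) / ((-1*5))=-84 / 25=-3.36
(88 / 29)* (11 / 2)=16.69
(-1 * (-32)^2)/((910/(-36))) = 18432/455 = 40.51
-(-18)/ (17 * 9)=2/ 17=0.12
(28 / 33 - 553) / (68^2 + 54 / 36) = -36442 / 305283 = -0.12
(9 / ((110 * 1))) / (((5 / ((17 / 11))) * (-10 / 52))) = -1989 / 15125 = -0.13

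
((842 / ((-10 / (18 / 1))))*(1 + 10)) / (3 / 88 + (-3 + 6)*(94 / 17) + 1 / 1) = -124703568 / 131815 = -946.05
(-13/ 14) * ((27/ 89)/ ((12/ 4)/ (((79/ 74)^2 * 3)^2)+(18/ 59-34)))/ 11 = 2419851682287/ 3159631503320600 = 0.00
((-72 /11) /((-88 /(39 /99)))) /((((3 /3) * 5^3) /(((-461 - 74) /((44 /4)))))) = -0.01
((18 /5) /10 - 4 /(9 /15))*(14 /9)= -6622 /675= -9.81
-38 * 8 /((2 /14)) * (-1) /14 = 152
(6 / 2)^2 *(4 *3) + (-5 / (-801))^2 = 69292933 / 641601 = 108.00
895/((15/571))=102209/3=34069.67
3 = 3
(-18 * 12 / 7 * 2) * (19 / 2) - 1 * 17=-4223 / 7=-603.29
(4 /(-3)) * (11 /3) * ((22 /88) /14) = -11 /126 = -0.09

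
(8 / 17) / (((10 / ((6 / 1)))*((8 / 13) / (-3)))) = -1.38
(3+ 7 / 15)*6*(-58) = -6032 / 5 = -1206.40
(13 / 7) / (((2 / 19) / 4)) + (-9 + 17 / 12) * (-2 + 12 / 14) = 1664 / 21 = 79.24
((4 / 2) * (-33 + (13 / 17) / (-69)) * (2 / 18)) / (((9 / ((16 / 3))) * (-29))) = 1239104 / 8266131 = 0.15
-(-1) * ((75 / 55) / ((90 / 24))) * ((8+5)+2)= 60 / 11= 5.45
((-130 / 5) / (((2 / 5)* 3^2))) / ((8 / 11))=-715 / 72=-9.93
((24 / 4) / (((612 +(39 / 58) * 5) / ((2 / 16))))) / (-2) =-29 / 47588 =-0.00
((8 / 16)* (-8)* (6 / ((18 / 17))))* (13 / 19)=-884 / 57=-15.51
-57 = -57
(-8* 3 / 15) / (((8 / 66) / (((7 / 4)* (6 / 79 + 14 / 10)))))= -134673 / 3950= -34.09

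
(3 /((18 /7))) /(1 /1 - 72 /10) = -35 /186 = -0.19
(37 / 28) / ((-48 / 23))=-0.63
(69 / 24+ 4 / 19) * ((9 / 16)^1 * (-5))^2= 949725 / 38912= 24.41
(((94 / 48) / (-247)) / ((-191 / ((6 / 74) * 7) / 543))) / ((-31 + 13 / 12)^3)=-38587752 / 80763548140171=-0.00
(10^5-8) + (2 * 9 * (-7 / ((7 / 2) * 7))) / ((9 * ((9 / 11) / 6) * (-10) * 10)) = 52495822 / 525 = 99992.04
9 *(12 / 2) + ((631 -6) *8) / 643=61.78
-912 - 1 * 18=-930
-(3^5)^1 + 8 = -235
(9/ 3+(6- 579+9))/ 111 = -187/ 37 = -5.05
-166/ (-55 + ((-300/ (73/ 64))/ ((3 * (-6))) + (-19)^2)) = -18177/ 35107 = -0.52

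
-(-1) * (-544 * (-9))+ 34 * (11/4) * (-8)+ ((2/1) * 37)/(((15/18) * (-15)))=103552/25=4142.08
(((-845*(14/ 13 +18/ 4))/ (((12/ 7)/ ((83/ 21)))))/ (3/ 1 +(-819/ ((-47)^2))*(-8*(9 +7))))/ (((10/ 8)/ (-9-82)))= 31450427645/ 2006262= 15676.13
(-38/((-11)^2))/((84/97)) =-0.36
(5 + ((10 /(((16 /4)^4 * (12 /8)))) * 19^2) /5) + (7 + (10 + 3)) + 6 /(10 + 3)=68245 /2496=27.34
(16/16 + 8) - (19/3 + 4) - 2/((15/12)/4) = -116/15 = -7.73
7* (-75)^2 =39375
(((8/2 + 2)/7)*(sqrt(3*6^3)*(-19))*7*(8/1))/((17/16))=-262656*sqrt(2)/17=-21850.10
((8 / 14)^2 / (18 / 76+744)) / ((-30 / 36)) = -1216 / 2309615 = -0.00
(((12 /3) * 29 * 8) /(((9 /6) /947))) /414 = 1415.16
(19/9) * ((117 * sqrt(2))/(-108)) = -247 * sqrt(2)/108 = -3.23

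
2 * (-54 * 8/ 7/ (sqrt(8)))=-216 * sqrt(2)/ 7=-43.64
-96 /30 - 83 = -431 /5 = -86.20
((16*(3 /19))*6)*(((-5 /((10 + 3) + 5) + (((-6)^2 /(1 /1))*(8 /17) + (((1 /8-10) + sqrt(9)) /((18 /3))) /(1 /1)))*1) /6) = 37987 /969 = 39.20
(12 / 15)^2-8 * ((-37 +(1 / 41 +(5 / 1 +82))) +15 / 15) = -417744 / 1025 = -407.56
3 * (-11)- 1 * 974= -1007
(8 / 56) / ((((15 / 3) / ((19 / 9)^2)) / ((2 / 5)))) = 722 / 14175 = 0.05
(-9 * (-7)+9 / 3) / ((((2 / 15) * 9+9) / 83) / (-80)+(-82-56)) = -730400 / 1527217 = -0.48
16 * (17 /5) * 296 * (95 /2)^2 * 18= 653958720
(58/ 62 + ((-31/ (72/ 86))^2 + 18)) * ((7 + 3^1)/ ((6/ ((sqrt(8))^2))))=279221555/ 15066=18533.22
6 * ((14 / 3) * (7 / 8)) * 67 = 1641.50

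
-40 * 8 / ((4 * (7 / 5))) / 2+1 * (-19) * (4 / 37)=-7932 / 259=-30.63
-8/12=-2/3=-0.67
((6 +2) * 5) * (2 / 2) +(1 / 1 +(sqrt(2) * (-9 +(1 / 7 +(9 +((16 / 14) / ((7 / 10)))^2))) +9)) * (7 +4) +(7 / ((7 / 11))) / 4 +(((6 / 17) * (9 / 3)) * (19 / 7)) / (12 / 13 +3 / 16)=74173 * sqrt(2) / 2401 +5693441 / 36652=199.03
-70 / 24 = -35 / 12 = -2.92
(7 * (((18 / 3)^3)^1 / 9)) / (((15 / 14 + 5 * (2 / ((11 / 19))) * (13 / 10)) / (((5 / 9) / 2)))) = 21560 / 10869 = 1.98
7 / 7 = 1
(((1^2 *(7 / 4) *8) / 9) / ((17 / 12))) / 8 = 7 / 51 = 0.14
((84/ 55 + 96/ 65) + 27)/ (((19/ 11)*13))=21453/ 16055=1.34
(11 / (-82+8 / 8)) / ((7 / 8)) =-88 / 567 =-0.16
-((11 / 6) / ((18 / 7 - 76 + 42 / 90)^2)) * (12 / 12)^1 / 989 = -40425 / 116090641738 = -0.00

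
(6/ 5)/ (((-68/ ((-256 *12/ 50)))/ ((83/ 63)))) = 21248/ 14875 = 1.43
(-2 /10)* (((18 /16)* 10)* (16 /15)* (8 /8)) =-2.40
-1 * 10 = -10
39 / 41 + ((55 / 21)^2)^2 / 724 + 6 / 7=10814804573 / 5772974004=1.87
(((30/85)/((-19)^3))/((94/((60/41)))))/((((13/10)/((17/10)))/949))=-0.00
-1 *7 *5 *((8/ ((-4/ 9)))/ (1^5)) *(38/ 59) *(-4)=-1623.05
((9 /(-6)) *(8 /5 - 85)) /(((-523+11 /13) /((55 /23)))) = -178893 /312248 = -0.57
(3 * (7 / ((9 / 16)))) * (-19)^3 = -768208 / 3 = -256069.33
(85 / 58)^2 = 7225 / 3364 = 2.15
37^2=1369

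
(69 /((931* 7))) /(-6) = -23 /13034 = -0.00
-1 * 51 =-51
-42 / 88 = -21 / 44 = -0.48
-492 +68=-424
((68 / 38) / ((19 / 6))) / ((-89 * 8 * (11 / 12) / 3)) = -918 / 353419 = -0.00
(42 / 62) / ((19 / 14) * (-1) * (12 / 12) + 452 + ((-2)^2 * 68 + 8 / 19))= 5586 / 5962385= 0.00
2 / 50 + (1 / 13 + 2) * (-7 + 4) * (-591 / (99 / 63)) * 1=8377568 / 3575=2343.38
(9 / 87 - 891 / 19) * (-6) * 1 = 154692 / 551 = 280.75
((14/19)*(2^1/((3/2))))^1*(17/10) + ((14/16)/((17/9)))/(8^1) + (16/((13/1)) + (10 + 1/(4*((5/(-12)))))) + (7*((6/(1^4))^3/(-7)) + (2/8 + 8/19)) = -163636117/806208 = -202.97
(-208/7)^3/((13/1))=-692224/343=-2018.15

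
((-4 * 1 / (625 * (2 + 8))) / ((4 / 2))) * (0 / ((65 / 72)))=0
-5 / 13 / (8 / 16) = -10 / 13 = -0.77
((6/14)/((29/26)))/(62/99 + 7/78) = 200772/374129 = 0.54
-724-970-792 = -2486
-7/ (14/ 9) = -9/ 2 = -4.50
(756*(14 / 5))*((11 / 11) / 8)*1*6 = 7938 / 5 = 1587.60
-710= -710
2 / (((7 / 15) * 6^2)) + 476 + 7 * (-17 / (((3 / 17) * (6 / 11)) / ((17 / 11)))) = -90373 / 63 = -1434.49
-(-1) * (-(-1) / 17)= 1 / 17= 0.06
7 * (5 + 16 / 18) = 371 / 9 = 41.22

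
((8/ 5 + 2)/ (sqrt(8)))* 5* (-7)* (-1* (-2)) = -63* sqrt(2) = -89.10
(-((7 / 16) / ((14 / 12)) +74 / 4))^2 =22801 / 64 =356.27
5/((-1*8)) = -0.62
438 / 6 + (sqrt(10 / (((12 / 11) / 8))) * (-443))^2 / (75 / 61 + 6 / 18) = 119712839 / 13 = 9208679.92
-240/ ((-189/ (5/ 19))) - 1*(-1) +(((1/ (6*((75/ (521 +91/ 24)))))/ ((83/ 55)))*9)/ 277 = 598521923/ 440323632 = 1.36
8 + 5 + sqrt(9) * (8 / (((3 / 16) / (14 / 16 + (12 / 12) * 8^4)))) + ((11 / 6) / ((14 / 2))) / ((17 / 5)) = 524413.08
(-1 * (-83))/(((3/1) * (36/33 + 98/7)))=11/6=1.83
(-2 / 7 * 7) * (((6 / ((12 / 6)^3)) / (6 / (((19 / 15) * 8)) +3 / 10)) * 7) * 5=-6650 / 113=-58.85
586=586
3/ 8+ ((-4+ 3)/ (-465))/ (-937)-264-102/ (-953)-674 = -3114261186709/ 3321814920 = -937.52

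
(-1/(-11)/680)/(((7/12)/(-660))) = -18/119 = -0.15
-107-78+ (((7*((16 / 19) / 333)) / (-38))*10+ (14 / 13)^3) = -48531338633 / 264107961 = -183.76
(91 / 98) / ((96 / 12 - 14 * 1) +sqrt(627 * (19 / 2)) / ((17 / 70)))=289 / 5236798 +1615 * sqrt(66) / 4488684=0.00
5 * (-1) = -5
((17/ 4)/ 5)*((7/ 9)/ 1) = 119/ 180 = 0.66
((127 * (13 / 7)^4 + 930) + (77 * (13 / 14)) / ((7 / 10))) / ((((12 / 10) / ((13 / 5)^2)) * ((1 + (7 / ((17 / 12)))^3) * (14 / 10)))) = 2534656785167 / 30132446757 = 84.12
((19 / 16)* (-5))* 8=-95 / 2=-47.50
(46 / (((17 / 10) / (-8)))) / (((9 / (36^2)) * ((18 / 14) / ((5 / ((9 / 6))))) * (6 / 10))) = -20608000 / 153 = -134692.81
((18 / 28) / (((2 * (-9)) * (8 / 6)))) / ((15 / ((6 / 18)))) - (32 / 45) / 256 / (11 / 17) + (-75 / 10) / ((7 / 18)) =-1069471 / 55440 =-19.29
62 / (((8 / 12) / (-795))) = -73935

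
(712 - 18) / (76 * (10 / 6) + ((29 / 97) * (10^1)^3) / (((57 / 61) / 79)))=1918563 / 70225670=0.03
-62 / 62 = -1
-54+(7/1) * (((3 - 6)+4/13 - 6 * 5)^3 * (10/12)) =-2687508703/13182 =-203877.16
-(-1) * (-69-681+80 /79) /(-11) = 59170 /869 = 68.09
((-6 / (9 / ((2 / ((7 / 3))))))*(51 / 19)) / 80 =-51 / 2660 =-0.02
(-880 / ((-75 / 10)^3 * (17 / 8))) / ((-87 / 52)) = -0.59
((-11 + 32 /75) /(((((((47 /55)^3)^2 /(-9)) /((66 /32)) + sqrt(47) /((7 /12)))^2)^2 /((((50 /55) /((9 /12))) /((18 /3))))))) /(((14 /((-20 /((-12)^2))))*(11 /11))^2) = -13650602339980061985516481192269524617397047112033016289016560185016745927732958837324323952198028564453125 /1238741982730809106240659725125057758871449046485347789912263722481883412500703007175947212478037181727396472295424-402237604156304232187176521956622124512173655561372695888218907000869305957048200070858001708984375*sqrt(47) /35048154785276400697166696613995522829092605434737092290410358829840522082975979152782571652275836966030909696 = -0.00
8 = 8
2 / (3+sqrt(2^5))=-6 / 23+8*sqrt(2) / 23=0.23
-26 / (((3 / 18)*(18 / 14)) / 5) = -1820 / 3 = -606.67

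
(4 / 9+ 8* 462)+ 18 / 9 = 33286 / 9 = 3698.44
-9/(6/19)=-57/2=-28.50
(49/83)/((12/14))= 343/498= 0.69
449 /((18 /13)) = 5837 /18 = 324.28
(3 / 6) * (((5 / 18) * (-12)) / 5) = -0.33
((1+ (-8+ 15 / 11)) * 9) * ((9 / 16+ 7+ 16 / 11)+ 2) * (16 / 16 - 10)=4868829 / 968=5029.78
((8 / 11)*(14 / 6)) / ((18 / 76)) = 2128 / 297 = 7.16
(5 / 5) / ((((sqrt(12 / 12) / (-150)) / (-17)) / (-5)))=-12750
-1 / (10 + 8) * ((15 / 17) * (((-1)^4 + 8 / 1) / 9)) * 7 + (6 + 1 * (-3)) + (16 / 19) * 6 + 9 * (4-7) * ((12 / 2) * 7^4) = -753793415 / 1938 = -388954.29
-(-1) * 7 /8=7 /8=0.88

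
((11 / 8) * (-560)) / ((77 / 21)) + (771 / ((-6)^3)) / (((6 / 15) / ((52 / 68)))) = -530785 / 2448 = -216.82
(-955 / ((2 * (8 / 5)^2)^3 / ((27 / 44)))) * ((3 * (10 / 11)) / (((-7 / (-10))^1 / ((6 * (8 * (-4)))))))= 90650390625 / 27754496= 3266.15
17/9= 1.89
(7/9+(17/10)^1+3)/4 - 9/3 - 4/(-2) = 0.37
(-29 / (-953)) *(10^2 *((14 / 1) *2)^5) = 49910067200 / 953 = 52371529.07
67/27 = 2.48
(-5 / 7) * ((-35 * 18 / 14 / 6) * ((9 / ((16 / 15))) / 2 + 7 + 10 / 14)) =200475 / 3136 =63.93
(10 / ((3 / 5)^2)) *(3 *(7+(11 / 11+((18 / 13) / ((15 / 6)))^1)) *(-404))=-11231200 / 39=-287979.49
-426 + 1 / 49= -20873 / 49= -425.98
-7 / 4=-1.75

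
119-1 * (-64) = 183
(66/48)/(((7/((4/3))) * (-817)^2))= 11/28034538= 0.00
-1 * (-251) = 251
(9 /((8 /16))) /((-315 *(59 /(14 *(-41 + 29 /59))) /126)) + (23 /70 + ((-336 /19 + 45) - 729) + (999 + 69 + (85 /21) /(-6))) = 9066393569 /20833785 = 435.18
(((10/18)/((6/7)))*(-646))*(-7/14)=11305/54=209.35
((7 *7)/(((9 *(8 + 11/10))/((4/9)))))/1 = 280/1053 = 0.27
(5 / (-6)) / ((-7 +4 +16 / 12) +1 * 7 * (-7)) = 5 / 304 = 0.02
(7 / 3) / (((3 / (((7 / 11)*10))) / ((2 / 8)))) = 245 / 198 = 1.24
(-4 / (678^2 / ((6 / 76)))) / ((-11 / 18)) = 3 / 2668721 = 0.00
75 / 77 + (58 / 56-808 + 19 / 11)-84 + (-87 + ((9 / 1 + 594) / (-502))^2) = -4724076372 / 4851077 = -973.82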